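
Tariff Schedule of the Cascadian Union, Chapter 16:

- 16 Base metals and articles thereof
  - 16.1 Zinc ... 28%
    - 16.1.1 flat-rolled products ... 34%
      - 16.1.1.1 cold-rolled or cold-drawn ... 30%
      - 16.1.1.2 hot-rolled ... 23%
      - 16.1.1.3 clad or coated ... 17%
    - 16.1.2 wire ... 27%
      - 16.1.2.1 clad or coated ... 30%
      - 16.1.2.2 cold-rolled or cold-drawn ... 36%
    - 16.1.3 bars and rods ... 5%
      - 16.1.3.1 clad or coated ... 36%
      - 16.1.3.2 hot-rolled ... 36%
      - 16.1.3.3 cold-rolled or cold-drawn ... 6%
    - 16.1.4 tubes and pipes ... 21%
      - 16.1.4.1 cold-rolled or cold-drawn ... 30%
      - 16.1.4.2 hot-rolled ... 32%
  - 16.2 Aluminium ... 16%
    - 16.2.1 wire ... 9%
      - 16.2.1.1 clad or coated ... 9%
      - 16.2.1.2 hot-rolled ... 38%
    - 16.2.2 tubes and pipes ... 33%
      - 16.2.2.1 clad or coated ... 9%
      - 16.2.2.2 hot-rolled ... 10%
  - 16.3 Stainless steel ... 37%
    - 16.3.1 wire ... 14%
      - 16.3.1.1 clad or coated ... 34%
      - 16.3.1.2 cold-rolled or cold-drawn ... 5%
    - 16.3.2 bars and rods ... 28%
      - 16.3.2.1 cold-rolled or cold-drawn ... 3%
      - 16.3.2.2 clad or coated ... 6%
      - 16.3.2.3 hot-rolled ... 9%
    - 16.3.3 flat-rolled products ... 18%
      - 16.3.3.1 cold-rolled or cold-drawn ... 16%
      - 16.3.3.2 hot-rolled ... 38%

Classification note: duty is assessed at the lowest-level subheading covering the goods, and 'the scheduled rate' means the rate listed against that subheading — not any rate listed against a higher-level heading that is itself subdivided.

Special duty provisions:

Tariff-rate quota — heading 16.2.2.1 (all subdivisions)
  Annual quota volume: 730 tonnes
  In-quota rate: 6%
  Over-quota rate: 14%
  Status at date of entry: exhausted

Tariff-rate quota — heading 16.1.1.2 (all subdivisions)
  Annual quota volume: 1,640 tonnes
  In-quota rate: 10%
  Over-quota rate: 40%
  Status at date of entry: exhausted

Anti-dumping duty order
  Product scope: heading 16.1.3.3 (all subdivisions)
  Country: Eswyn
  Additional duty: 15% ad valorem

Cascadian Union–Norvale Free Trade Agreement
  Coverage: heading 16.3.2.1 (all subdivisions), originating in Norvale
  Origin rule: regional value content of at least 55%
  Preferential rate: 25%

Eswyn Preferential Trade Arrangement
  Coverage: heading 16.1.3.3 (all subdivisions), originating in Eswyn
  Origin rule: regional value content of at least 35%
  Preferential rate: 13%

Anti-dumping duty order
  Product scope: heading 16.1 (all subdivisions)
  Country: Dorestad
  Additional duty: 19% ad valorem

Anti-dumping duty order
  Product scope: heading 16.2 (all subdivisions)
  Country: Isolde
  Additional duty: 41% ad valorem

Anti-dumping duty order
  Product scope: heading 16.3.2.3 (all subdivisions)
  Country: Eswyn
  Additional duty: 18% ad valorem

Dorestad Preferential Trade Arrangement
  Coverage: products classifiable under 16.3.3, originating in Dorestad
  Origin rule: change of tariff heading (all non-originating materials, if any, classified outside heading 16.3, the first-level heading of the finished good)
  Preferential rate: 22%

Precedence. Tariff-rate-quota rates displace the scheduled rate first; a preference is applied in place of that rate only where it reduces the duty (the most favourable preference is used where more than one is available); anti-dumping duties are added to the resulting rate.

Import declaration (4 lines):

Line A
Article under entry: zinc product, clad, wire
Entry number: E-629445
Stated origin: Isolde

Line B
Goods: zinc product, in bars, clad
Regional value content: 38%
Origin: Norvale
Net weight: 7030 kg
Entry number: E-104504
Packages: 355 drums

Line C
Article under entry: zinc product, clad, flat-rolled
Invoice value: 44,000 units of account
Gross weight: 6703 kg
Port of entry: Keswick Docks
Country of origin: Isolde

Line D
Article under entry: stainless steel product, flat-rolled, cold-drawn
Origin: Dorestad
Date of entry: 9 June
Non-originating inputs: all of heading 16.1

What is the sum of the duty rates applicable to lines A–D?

Line A: zinc → 16.1; wire → 16.1.2; clad → 16.1.2.1. Scheduled 30%. No special measure applies. → 30%.
Line B: zinc → 16.1; in bars → 16.1.3; clad → 16.1.3.1. Scheduled 36%. Norvale agreement on 16.3.2.1: 16.1.3.1 not covered. → 36%.
Line C: zinc → 16.1; flat-rolled → 16.1.1; clad → 16.1.1.3. Scheduled 17%. No special measure applies. → 17%.
Line D: stainless steel → 16.3; flat-rolled → 16.3.3; cold-drawn → 16.3.3.1. Scheduled 16%. Dorestad agreement on 16.3.3: CTH met → 22% available; preference 22% not lower than 16% → no reduction. → 16%.
Sum: 30% + 36% + 17% + 16% = 99%.

99%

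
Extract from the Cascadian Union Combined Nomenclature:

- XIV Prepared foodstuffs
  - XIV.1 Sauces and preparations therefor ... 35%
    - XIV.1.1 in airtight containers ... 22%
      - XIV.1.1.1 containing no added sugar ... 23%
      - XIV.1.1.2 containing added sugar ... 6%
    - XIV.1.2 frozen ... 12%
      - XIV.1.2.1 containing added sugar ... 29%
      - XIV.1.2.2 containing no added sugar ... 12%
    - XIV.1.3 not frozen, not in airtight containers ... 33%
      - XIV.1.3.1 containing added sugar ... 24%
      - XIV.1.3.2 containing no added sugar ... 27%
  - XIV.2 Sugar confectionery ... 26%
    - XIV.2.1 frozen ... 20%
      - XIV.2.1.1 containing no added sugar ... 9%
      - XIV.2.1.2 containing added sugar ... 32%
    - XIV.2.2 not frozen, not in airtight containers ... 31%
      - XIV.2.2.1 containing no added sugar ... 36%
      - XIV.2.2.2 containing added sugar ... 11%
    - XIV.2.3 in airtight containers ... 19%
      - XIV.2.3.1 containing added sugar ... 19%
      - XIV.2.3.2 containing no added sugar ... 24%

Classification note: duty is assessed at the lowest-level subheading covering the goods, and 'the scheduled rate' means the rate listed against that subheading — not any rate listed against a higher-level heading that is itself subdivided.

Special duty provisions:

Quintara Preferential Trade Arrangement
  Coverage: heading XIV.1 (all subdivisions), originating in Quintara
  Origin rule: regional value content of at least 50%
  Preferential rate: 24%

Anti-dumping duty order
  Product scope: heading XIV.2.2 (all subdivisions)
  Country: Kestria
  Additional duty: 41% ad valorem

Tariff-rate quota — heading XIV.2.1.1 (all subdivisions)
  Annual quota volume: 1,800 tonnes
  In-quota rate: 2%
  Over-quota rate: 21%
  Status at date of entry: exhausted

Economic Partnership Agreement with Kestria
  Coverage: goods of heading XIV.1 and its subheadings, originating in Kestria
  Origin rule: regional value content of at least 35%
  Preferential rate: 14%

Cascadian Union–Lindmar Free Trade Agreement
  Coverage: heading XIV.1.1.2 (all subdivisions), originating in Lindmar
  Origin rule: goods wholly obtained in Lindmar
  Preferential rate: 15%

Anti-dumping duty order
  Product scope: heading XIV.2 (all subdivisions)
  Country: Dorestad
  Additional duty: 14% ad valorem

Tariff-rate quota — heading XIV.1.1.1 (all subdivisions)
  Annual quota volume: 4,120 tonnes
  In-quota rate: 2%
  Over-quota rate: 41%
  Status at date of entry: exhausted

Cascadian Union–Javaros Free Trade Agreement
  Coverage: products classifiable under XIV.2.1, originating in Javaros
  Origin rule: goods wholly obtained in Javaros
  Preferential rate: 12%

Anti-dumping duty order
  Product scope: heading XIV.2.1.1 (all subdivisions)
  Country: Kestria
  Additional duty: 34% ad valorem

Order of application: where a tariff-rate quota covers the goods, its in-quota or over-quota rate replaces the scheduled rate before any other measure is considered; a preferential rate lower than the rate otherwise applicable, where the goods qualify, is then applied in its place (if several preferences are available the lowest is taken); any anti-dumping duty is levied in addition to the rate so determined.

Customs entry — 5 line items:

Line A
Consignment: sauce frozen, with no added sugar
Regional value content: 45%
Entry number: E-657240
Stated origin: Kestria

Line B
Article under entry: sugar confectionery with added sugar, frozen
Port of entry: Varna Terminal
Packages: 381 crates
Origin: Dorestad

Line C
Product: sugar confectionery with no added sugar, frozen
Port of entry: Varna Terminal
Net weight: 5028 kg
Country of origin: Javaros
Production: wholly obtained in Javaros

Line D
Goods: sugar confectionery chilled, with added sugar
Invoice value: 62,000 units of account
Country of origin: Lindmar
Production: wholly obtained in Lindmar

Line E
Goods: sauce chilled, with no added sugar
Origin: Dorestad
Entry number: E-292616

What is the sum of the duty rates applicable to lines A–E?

108%

Line A: sauce → XIV.1; frozen → XIV.1.2; with no added sugar → XIV.1.2.2. Scheduled 12%. Kestria agreement on XIV.1: RVC ≥ 35% → 14% available; preference 14% not lower than 12% → no reduction. → 12%.
Line B: sugar confectionery → XIV.2; frozen → XIV.2.1; with added sugar → XIV.2.1.2. Scheduled 32%. anti-dumping (Dorestad, XIV.2): +14%; total 32% + 14% = 46%. → 46%.
Line C: sugar confectionery → XIV.2; frozen → XIV.2.1; with no added sugar → XIV.2.1.1. Scheduled 9%. quota on XIV.2.1.1 exhausted → over-quota 21%; Javaros agreement on XIV.2.1: wholly obtained → 12% available; preferential 12%. → 12%.
Line D: sugar confectionery → XIV.2; chilled → XIV.2.2; with added sugar → XIV.2.2.2. Scheduled 11%. Lindmar agreement on XIV.1.1.2: XIV.2.2.2 not covered. → 11%.
Line E: sauce → XIV.1; chilled → XIV.1.3; with no added sugar → XIV.1.3.2. Scheduled 27%. No special measure applies. → 27%.
Sum: 12% + 46% + 12% + 11% + 27% = 108%.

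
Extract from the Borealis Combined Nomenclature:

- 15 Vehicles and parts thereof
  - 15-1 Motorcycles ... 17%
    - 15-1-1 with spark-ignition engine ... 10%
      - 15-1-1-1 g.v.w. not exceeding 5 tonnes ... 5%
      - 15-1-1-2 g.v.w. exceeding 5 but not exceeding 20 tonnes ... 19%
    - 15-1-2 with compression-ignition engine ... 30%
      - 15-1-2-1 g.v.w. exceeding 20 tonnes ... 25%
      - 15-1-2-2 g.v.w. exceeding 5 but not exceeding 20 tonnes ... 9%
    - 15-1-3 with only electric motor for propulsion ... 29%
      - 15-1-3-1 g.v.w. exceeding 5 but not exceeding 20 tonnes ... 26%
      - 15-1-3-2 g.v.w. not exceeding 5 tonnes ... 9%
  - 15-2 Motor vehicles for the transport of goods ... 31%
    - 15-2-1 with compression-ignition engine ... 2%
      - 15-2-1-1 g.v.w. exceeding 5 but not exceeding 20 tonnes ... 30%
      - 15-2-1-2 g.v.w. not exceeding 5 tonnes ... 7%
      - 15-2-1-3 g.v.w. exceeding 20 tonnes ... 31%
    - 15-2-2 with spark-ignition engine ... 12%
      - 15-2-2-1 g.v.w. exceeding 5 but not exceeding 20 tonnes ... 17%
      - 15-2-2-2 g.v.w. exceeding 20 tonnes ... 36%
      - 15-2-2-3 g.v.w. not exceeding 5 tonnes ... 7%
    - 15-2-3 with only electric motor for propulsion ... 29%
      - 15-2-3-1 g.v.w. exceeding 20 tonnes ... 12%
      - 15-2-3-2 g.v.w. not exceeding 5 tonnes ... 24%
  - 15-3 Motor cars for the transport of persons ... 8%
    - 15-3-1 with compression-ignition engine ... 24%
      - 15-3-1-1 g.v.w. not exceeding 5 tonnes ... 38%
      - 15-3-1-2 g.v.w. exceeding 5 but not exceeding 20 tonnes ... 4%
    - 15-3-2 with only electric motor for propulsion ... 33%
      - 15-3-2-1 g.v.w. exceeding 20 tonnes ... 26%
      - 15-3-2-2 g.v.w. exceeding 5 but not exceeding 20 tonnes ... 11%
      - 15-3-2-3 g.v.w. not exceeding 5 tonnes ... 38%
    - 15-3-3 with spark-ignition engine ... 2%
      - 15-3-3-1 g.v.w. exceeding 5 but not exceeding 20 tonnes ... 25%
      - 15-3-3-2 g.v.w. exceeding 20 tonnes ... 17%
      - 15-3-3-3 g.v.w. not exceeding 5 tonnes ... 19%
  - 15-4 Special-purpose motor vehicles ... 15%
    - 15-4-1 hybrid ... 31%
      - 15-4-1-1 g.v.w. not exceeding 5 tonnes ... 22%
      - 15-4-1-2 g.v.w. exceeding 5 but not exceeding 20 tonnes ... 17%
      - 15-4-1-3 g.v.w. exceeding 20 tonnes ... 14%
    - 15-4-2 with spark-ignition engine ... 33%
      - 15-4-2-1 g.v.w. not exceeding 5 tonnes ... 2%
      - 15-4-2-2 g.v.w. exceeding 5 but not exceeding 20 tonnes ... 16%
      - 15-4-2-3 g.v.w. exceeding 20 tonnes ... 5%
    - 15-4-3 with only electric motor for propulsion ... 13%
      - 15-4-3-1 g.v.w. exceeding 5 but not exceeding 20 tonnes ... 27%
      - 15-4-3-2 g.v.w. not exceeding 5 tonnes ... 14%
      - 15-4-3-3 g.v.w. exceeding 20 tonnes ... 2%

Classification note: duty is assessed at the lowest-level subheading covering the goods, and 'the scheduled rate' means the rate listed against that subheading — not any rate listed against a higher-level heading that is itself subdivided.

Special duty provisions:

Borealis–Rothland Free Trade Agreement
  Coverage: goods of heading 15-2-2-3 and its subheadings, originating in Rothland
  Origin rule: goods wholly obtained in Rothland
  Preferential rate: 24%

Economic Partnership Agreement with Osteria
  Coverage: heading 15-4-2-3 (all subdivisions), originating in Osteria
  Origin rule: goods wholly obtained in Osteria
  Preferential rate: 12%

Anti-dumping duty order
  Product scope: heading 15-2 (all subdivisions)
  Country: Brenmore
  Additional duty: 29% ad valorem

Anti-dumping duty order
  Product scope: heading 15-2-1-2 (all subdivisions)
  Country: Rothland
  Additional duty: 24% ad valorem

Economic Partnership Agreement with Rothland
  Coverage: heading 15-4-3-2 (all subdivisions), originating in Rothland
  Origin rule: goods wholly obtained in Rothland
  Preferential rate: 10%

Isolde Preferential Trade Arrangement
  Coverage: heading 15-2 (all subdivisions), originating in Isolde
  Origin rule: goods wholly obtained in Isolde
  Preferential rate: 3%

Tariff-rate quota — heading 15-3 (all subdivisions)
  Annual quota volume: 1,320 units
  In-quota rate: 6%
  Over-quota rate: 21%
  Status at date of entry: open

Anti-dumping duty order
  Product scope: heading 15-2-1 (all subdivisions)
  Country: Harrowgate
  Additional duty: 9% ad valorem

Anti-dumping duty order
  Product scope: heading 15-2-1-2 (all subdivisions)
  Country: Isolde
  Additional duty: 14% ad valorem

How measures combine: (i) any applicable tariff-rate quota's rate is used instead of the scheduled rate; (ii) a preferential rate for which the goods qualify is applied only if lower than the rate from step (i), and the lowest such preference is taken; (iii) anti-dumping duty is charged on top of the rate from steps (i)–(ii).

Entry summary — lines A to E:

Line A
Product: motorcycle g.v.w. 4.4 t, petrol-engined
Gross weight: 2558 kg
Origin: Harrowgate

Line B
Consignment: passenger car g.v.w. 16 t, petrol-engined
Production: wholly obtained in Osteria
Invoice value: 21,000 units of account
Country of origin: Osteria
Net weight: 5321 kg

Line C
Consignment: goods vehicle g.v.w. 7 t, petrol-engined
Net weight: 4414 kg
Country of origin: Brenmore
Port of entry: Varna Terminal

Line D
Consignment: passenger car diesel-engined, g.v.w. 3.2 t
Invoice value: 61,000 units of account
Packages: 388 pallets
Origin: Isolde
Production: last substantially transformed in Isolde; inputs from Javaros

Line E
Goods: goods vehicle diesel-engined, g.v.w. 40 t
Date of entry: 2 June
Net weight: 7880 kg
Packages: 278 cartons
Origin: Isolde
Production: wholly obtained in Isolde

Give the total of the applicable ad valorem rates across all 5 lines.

Line A: motorcycle → 15-1; petrol-engined → 15-1-1; g.v.w. 4.4 t → 15-1-1-1. Scheduled 5%. No special measure applies. → 5%.
Line B: passenger car → 15-3; petrol-engined → 15-3-3; g.v.w. 16 t → 15-3-3-1. Scheduled 25%. quota on 15-3 open → in-quota 6%; Osteria agreement on 15-4-2-3: 15-3-3-1 not covered. → 6%.
Line C: goods vehicle → 15-2; petrol-engined → 15-2-2; g.v.w. 7 t → 15-2-2-1. Scheduled 17%. anti-dumping (Brenmore, 15-2): +29%; total 17% + 29% = 46%. → 46%.
Line D: passenger car → 15-3; diesel-engined → 15-3-1; g.v.w. 3.2 t → 15-3-1-1. Scheduled 38%. quota on 15-3 open → in-quota 6%; Isolde agreement on 15-2: 15-3-1-1 not covered. → 6%.
Line E: goods vehicle → 15-2; diesel-engined → 15-2-1; g.v.w. 40 t → 15-2-1-3. Scheduled 31%. Isolde agreement on 15-2: wholly obtained → 3% available; preferential 3%. → 3%.
Sum: 5% + 6% + 46% + 6% + 3% = 66%.

66%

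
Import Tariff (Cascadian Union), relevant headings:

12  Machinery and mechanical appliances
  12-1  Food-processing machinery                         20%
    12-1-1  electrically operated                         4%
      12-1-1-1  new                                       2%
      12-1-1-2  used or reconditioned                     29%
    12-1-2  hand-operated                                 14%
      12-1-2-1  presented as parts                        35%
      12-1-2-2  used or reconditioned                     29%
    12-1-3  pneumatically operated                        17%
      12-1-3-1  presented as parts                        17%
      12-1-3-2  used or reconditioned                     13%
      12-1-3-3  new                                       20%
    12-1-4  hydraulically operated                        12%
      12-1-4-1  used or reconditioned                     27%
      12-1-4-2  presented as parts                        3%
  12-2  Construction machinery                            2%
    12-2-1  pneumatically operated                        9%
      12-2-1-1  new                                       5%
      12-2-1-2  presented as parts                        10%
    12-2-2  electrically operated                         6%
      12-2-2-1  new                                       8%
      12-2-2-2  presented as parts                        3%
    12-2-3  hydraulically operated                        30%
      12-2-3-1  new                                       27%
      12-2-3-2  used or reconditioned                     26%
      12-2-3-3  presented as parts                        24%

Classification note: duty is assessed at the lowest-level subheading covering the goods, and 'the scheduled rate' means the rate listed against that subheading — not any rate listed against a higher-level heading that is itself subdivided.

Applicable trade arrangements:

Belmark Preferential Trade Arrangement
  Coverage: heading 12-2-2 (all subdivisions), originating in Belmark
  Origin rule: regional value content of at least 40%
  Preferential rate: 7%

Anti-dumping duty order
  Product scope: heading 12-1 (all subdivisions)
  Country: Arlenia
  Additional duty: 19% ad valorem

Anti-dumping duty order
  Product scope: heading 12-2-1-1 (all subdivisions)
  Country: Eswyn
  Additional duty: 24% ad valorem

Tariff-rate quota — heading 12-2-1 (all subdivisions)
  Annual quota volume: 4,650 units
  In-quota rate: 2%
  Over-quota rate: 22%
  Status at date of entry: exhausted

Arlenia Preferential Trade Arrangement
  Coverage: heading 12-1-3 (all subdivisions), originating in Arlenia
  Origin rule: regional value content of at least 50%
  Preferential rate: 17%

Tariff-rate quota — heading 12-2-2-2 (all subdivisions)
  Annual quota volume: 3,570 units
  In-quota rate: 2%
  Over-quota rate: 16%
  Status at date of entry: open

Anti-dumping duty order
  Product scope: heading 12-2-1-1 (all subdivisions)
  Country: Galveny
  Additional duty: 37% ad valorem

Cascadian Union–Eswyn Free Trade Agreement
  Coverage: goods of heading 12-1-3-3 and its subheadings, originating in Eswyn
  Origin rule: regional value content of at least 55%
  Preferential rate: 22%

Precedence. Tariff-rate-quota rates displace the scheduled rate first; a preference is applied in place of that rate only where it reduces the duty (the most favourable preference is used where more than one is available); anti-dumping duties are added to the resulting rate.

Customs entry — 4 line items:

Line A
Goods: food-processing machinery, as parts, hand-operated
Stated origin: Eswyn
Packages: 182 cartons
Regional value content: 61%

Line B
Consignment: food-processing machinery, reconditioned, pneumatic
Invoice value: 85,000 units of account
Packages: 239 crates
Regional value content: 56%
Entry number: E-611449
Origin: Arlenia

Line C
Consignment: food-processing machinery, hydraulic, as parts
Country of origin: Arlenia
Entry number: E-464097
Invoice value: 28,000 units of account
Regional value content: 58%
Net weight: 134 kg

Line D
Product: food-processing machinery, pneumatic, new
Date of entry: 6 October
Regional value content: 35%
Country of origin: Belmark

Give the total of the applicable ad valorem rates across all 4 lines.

109%

Line A: food-processing → 12-1; hand-operated → 12-1-2; as parts → 12-1-2-1. Scheduled 35%. Eswyn agreement on 12-1-3-3: 12-1-2-1 not covered. → 35%.
Line B: food-processing → 12-1; pneumatic → 12-1-3; reconditioned → 12-1-3-2. Scheduled 13%. Arlenia agreement on 12-1-3: RVC ≥ 50% → 17% available; preference 17% not lower than 13% → no reduction; anti-dumping (Arlenia, 12-1): +19%; total 13% + 19% = 32%. → 32%.
Line C: food-processing → 12-1; hydraulic → 12-1-4; as parts → 12-1-4-2. Scheduled 3%. Arlenia agreement on 12-1-3: 12-1-4-2 not covered; anti-dumping (Arlenia, 12-1): +19%; total 3% + 19% = 22%. → 22%.
Line D: food-processing → 12-1; pneumatic → 12-1-3; new → 12-1-3-3. Scheduled 20%. Belmark agreement on 12-2-2: 12-1-3-3 not covered. → 20%.
Sum: 35% + 32% + 22% + 20% = 109%.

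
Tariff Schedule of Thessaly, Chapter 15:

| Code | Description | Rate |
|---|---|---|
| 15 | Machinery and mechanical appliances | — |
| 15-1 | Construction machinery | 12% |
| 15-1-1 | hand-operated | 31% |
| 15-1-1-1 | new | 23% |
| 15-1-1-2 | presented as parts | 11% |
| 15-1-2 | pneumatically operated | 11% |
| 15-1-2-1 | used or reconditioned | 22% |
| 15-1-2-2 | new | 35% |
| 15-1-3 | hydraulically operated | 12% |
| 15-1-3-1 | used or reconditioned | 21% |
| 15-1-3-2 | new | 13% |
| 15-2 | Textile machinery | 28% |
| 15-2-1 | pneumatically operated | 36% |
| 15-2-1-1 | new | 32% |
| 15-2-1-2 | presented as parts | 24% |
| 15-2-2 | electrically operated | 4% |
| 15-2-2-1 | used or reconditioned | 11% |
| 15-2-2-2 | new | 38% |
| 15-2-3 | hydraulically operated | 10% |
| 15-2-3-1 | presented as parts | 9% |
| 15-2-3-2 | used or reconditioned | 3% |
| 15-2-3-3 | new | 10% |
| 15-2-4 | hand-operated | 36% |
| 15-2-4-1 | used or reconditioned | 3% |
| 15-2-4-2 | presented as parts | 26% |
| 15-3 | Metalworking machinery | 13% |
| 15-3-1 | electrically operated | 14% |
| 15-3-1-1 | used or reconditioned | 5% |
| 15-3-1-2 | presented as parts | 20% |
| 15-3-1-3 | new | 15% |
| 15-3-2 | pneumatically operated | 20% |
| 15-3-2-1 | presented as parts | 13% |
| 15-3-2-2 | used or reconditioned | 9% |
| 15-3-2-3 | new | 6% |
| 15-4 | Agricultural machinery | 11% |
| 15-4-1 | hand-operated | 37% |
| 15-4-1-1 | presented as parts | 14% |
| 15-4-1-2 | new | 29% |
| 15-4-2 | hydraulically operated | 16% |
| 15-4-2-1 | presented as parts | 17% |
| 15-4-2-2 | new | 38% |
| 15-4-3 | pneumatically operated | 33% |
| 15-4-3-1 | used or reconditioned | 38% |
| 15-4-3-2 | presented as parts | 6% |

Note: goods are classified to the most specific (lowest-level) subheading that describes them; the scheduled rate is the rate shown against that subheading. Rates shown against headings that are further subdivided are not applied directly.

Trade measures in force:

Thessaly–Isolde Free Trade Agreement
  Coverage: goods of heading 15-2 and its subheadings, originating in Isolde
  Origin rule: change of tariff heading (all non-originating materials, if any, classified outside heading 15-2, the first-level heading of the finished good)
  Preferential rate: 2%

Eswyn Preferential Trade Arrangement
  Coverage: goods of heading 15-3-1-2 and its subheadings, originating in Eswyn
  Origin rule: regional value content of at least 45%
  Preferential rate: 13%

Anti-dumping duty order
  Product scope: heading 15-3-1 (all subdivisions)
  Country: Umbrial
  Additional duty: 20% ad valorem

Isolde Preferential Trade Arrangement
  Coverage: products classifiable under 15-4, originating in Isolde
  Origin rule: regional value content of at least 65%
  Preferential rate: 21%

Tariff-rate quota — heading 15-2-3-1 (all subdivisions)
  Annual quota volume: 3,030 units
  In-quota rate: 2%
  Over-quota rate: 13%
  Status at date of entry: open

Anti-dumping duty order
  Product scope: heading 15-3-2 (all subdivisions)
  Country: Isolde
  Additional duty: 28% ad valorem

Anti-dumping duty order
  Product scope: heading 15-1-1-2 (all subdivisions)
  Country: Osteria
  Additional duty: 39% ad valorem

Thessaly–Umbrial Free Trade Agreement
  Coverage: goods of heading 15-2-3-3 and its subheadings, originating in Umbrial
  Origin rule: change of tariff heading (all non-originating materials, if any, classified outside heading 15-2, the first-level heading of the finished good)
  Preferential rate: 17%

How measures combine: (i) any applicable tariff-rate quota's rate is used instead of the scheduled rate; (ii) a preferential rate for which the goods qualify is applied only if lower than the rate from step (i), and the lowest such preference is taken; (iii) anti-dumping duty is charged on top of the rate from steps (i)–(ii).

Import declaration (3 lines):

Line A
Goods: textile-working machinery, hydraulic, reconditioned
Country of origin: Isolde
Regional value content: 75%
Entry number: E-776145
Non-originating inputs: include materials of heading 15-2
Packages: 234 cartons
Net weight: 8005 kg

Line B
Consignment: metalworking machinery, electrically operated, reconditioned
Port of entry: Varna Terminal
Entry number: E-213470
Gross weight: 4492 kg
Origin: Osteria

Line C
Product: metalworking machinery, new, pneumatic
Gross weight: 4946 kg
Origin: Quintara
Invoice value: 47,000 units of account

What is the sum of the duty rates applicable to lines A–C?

Line A: textile-working → 15-2; hydraulic → 15-2-3; reconditioned → 15-2-3-2. Scheduled 3%. Isolde agreement on 15-2: CTH not met; Isolde agreement on 15-4: 15-2-3-2 not covered. → 3%.
Line B: metalworking → 15-3; electrically operated → 15-3-1; reconditioned → 15-3-1-1. Scheduled 5%. No special measure applies. → 5%.
Line C: metalworking → 15-3; pneumatic → 15-3-2; new → 15-3-2-3. Scheduled 6%. No special measure applies. → 6%.
Sum: 3% + 5% + 6% = 14%.

14%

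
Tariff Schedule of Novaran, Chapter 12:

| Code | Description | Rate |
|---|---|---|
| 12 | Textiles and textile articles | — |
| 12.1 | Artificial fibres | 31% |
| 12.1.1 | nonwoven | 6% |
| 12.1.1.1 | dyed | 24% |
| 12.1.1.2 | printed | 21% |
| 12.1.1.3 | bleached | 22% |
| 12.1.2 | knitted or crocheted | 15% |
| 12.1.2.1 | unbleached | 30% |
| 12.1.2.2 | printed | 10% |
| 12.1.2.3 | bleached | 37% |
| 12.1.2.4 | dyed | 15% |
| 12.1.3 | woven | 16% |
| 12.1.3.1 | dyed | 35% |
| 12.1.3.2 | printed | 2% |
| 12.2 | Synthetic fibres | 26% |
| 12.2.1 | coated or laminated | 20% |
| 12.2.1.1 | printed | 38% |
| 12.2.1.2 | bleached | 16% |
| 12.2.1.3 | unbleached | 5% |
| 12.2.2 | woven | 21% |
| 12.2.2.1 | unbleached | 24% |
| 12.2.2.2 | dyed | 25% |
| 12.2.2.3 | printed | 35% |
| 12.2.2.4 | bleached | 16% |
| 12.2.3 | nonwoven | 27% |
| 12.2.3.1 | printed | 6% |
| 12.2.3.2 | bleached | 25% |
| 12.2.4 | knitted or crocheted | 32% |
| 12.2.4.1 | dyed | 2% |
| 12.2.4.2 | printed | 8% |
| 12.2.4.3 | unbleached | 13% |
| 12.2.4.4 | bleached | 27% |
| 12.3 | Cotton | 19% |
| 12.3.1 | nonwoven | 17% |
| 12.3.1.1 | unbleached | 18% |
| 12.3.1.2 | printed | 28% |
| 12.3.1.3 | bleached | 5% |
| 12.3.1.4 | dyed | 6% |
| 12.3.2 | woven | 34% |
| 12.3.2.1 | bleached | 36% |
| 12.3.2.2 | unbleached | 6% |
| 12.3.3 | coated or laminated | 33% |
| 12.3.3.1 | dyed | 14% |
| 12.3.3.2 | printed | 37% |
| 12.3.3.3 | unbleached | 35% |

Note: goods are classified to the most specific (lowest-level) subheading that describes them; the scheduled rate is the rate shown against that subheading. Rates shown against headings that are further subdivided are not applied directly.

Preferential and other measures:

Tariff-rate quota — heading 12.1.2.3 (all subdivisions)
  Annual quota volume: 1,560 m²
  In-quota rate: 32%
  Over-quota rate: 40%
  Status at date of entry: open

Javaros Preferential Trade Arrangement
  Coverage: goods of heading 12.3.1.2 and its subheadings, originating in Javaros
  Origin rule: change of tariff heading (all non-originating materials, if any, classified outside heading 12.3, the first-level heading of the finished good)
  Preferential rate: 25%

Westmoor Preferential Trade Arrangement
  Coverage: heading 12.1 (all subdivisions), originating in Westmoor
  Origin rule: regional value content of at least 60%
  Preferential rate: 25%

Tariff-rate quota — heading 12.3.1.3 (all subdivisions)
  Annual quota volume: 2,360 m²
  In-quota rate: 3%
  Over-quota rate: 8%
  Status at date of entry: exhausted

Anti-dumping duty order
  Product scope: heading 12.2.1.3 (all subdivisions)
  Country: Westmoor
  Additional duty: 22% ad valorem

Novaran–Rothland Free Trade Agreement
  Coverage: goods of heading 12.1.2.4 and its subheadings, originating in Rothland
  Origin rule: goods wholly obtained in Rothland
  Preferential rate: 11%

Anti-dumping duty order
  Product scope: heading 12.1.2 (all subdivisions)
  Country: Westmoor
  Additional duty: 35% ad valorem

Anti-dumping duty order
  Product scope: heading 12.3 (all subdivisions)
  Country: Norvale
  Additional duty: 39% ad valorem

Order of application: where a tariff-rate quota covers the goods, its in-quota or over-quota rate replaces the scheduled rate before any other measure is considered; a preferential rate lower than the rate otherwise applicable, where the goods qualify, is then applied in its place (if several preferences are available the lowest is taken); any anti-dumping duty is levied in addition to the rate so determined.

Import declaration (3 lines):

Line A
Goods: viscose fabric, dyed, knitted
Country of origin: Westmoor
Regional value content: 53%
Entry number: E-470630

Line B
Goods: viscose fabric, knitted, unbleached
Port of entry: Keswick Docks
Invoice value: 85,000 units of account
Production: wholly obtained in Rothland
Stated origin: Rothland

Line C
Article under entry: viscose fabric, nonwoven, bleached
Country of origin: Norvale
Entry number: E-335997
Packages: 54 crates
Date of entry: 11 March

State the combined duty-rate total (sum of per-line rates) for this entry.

Line A: viscose → 12.1; knitted → 12.1.2; dyed → 12.1.2.4. Scheduled 15%. Westmoor agreement on 12.1: RVC < 60%; anti-dumping (Westmoor, 12.1.2): +35%; total 15% + 35% = 50%. → 50%.
Line B: viscose → 12.1; knitted → 12.1.2; unbleached → 12.1.2.1. Scheduled 30%. Rothland agreement on 12.1.2.4: 12.1.2.1 not covered. → 30%.
Line C: viscose → 12.1; nonwoven → 12.1.1; bleached → 12.1.1.3. Scheduled 22%. No special measure applies. → 22%.
Sum: 50% + 30% + 22% = 102%.

102%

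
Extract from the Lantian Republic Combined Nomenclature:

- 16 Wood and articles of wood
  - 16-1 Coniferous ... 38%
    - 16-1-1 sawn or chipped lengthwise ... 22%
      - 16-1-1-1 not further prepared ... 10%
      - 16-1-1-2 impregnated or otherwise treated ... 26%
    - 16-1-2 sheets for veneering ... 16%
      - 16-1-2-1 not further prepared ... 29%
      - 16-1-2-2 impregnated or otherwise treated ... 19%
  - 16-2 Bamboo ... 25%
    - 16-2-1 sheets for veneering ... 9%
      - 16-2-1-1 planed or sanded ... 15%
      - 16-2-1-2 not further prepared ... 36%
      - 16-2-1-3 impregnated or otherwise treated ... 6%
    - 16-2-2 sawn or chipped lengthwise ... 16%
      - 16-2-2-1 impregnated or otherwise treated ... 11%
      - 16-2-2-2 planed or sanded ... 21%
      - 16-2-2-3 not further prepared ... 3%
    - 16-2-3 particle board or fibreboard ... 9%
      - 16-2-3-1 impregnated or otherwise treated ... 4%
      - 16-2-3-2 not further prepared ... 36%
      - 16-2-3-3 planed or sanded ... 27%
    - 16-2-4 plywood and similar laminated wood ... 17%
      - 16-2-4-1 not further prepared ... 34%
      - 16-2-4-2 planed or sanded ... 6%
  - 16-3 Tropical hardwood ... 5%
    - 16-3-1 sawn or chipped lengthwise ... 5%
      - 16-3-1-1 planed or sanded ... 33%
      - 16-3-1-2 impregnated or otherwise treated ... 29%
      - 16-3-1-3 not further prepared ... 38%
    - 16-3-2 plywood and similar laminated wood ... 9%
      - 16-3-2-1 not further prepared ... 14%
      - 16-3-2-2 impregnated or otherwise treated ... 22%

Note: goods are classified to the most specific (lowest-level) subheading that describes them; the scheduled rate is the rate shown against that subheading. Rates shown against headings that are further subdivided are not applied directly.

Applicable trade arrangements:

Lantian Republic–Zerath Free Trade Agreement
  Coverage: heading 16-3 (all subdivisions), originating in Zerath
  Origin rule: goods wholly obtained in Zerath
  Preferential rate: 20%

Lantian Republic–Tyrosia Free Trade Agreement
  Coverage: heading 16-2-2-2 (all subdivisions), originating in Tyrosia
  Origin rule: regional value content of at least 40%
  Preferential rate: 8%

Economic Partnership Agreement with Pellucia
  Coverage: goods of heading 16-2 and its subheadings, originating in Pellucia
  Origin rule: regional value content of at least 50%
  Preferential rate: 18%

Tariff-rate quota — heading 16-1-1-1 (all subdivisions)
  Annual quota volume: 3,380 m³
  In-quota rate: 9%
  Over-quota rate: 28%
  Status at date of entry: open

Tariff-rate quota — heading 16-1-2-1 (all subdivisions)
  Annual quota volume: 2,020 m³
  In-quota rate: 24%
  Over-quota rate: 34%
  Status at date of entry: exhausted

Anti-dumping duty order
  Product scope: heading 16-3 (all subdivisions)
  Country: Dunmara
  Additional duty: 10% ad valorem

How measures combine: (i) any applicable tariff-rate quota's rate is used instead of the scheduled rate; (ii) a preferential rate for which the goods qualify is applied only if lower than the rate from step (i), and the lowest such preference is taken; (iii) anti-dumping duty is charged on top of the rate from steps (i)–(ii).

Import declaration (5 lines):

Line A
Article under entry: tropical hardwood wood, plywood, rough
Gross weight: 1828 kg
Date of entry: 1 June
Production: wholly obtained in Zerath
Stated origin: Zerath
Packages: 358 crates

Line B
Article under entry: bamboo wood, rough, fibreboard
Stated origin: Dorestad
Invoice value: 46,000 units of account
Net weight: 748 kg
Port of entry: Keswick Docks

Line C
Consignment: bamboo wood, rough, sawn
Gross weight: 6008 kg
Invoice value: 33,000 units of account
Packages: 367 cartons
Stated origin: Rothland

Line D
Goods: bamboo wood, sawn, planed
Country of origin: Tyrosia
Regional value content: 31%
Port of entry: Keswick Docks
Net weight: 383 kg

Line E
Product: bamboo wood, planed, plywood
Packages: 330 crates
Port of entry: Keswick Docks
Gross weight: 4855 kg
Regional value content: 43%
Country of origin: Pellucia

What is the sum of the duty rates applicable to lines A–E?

80%

Line A: tropical hardwood → 16-3; plywood → 16-3-2; rough → 16-3-2-1. Scheduled 14%. Zerath agreement on 16-3: wholly obtained → 20% available; preference 20% not lower than 14% → no reduction. → 14%.
Line B: bamboo → 16-2; fibreboard → 16-2-3; rough → 16-2-3-2. Scheduled 36%. No special measure applies. → 36%.
Line C: bamboo → 16-2; sawn → 16-2-2; rough → 16-2-2-3. Scheduled 3%. No special measure applies. → 3%.
Line D: bamboo → 16-2; sawn → 16-2-2; planed → 16-2-2-2. Scheduled 21%. Tyrosia agreement on 16-2-2-2: RVC < 40%. → 21%.
Line E: bamboo → 16-2; plywood → 16-2-4; planed → 16-2-4-2. Scheduled 6%. Pellucia agreement on 16-2: RVC < 50%. → 6%.
Sum: 14% + 36% + 3% + 21% + 6% = 80%.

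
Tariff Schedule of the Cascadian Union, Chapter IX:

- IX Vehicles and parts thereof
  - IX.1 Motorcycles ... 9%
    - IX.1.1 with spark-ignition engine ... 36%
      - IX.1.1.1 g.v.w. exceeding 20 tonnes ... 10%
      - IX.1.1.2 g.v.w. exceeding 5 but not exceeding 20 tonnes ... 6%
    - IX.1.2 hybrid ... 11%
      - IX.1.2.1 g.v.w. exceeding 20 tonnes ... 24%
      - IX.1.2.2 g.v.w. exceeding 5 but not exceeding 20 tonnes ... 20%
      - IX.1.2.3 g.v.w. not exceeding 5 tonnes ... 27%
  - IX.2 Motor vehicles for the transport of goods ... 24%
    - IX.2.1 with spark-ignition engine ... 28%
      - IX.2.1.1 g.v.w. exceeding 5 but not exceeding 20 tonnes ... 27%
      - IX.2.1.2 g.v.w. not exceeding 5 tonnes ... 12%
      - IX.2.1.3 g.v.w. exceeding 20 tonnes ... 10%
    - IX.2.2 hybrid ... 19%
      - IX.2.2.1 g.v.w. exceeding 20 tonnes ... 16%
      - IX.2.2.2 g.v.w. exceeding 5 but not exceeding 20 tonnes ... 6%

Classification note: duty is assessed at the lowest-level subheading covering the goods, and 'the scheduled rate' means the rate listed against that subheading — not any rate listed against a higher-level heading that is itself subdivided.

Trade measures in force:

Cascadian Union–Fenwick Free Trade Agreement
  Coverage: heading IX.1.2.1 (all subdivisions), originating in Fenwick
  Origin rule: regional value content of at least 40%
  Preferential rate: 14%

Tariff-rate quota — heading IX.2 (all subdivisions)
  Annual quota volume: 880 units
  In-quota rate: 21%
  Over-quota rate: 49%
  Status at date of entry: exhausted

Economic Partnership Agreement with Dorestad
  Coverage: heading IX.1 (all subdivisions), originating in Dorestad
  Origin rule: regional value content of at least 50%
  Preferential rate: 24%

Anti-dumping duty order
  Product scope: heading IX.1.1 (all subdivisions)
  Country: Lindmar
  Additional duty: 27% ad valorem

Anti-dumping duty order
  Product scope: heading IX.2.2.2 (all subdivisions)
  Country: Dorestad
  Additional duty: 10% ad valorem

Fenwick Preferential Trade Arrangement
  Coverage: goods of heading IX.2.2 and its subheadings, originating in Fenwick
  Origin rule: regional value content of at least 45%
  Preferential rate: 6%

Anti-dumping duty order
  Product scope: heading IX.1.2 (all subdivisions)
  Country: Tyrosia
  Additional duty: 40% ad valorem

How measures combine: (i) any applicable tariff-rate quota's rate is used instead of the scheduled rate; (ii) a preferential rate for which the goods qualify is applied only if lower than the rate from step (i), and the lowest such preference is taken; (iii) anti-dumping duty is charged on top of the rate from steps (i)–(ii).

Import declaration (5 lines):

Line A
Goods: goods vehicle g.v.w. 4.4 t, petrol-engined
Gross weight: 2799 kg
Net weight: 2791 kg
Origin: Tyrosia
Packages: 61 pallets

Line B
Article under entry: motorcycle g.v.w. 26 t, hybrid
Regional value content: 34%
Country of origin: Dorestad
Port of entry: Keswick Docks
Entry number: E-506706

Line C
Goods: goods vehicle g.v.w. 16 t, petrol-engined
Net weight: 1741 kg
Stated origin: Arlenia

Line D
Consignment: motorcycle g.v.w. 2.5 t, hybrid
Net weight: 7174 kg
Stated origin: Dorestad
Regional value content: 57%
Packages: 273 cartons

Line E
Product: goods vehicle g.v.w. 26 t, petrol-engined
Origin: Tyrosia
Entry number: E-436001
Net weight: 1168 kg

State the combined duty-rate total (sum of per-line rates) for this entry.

Line A: goods vehicle → IX.2; petrol-engined → IX.2.1; g.v.w. 4.4 t → IX.2.1.2. Scheduled 12%. quota on IX.2 exhausted → over-quota 49%. → 49%.
Line B: motorcycle → IX.1; hybrid → IX.1.2; g.v.w. 26 t → IX.1.2.1. Scheduled 24%. Dorestad agreement on IX.1: RVC < 50%. → 24%.
Line C: goods vehicle → IX.2; petrol-engined → IX.2.1; g.v.w. 16 t → IX.2.1.1. Scheduled 27%. quota on IX.2 exhausted → over-quota 49%. → 49%.
Line D: motorcycle → IX.1; hybrid → IX.1.2; g.v.w. 2.5 t → IX.1.2.3. Scheduled 27%. Dorestad agreement on IX.1: RVC ≥ 50% → 24% available; preferential 24%. → 24%.
Line E: goods vehicle → IX.2; petrol-engined → IX.2.1; g.v.w. 26 t → IX.2.1.3. Scheduled 10%. quota on IX.2 exhausted → over-quota 49%. → 49%.
Sum: 49% + 24% + 49% + 24% + 49% = 195%.

195%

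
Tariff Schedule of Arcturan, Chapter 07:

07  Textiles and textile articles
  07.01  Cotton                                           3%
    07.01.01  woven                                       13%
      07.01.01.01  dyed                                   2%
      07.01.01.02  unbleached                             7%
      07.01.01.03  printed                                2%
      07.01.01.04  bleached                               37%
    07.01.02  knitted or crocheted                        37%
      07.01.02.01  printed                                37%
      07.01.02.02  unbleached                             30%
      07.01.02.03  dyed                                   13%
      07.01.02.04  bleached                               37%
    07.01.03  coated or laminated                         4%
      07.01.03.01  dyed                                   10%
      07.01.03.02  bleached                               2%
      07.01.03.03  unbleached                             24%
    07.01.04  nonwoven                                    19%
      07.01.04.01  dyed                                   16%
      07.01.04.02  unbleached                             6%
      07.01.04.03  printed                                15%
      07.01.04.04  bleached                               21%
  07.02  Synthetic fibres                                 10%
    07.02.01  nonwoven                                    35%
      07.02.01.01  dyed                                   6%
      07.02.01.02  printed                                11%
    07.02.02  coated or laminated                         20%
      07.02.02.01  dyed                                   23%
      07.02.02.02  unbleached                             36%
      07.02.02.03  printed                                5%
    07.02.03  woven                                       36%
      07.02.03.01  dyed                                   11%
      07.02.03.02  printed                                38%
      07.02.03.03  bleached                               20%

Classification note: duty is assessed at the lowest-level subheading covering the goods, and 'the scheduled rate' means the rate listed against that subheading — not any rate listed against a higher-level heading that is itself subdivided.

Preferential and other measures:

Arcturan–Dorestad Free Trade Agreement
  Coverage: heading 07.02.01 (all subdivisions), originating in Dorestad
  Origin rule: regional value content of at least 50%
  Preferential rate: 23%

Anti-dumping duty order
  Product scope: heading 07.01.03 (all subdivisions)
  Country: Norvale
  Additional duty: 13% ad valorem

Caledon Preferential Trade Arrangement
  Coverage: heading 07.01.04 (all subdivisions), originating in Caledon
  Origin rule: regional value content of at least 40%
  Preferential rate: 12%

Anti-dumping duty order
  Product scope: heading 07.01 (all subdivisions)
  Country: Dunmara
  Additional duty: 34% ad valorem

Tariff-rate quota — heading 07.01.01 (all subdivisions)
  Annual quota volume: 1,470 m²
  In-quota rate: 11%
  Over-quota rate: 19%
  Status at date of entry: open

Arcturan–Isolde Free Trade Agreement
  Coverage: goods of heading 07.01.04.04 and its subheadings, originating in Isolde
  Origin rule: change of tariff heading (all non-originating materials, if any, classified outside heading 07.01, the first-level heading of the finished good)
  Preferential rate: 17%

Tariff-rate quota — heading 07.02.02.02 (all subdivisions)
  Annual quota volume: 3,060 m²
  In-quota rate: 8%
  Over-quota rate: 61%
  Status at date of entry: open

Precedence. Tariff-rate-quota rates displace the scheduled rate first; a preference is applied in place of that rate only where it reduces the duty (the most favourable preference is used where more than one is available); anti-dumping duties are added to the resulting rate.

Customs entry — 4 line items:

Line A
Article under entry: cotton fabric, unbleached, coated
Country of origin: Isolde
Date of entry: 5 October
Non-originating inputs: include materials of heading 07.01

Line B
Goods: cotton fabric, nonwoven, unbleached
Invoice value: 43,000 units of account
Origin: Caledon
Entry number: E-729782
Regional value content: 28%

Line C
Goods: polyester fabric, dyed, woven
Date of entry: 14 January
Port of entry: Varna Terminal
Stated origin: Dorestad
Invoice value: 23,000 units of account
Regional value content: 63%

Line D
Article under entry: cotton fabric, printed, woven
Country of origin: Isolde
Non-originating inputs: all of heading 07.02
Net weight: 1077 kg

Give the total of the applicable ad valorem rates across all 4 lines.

Line A: cotton → 07.01; coated → 07.01.03; unbleached → 07.01.03.03. Scheduled 24%. Isolde agreement on 07.01.04.04: 07.01.03.03 not covered. → 24%.
Line B: cotton → 07.01; nonwoven → 07.01.04; unbleached → 07.01.04.02. Scheduled 6%. Caledon agreement on 07.01.04: RVC < 40%. → 6%.
Line C: polyester → 07.02; woven → 07.02.03; dyed → 07.02.03.01. Scheduled 11%. Dorestad agreement on 07.02.01: 07.02.03.01 not covered. → 11%.
Line D: cotton → 07.01; woven → 07.01.01; printed → 07.01.01.03. Scheduled 2%. quota on 07.01.01 open → in-quota 11%; Isolde agreement on 07.01.04.04: 07.01.01.03 not covered. → 11%.
Sum: 24% + 6% + 11% + 11% = 52%.

52%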